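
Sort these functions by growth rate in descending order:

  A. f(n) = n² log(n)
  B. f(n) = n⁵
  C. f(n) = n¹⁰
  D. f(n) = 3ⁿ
D > C > B > A

Comparing growth rates:
D = 3ⁿ is O(3ⁿ)
C = n¹⁰ is O(n¹⁰)
B = n⁵ is O(n⁵)
A = n² log(n) is O(n² log n)

Therefore, the order from fastest to slowest is: D > C > B > A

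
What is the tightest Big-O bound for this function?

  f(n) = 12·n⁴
O(n⁴)

The dominant term in 12·n⁴ is 12·n⁴, which is Θ(n⁴).
Constants are absorbed, so the tightest bound is O(n⁴).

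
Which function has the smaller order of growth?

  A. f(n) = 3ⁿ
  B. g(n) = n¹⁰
B

f(n) = 3ⁿ is O(3ⁿ), while g(n) = n¹⁰ is O(n¹⁰).
Since O(n¹⁰) grows slower than O(3ⁿ), g(n) is dominated.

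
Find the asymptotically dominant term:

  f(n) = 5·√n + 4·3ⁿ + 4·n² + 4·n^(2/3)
4·3ⁿ

Looking at each term:
  - 5·√n is O(√n)
  - 4·3ⁿ is O(3ⁿ)
  - 4·n² is O(n²)
  - 4·n^(2/3) is O(n^(2/3))

The term 4·3ⁿ (O(3ⁿ)) grows fastest and dominates all others.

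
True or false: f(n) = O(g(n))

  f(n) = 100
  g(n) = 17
True

f(n) = 100 and g(n) = 17 are both O(1).
Big-O permits equal growth rates (f ≤ c·g for some c), so f(n) = O(g(n)) is true.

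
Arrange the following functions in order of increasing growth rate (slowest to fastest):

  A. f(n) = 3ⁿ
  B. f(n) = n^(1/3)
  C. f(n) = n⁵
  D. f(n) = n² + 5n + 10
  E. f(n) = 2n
B < E < D < C < A

Comparing growth rates:
B = n^(1/3) is O(n^(1/3))
E = 2n is O(n)
D = n² + 5n + 10 is O(n²)
C = n⁵ is O(n⁵)
A = 3ⁿ is O(3ⁿ)

Therefore, the order from slowest to fastest is: B < E < D < C < A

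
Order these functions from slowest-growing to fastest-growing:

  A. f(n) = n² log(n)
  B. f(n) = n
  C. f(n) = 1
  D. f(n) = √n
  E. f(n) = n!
C < D < B < A < E

Comparing growth rates:
C = 1 is O(1)
D = √n is O(√n)
B = n is O(n)
A = n² log(n) is O(n² log n)
E = n! is O(n!)

Therefore, the order from slowest to fastest is: C < D < B < A < E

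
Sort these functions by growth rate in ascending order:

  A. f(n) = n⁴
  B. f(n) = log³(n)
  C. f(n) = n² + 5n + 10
B < C < A

Comparing growth rates:
B = log³(n) is O(log³ n)
C = n² + 5n + 10 is O(n²)
A = n⁴ is O(n⁴)

Therefore, the order from slowest to fastest is: B < C < A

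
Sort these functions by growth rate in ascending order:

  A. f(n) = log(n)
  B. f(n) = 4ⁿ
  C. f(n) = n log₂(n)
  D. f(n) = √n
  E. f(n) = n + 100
A < D < E < C < B

Comparing growth rates:
A = log(n) is O(log n)
D = √n is O(√n)
E = n + 100 is O(n)
C = n log₂(n) is O(n log n)
B = 4ⁿ is O(4ⁿ)

Therefore, the order from slowest to fastest is: A < D < E < C < B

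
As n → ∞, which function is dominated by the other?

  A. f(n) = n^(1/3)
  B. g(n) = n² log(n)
A

f(n) = n^(1/3) is O(n^(1/3)), while g(n) = n² log(n) is O(n² log n).
Since O(n^(1/3)) grows slower than O(n² log n), f(n) is dominated.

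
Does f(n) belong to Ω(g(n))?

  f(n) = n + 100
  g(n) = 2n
True

f(n) = n + 100 and g(n) = 2n are both O(n).
Big-Ω permits equal growth rates (f ≥ c·g for some c > 0), so f(n) = Ω(g(n)) is true.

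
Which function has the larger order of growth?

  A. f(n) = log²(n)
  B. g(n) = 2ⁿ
B

f(n) = log²(n) is O(log² n), while g(n) = 2ⁿ is O(2ⁿ).
Since O(2ⁿ) grows faster than O(log² n), g(n) dominates.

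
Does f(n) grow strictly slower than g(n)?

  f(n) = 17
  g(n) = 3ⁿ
True

f(n) = 17 is O(1), and g(n) = 3ⁿ is O(3ⁿ).
Since O(1) grows strictly slower than O(3ⁿ), f(n) = o(g(n)) is true.
This means lim(n→∞) f(n)/g(n) = 0.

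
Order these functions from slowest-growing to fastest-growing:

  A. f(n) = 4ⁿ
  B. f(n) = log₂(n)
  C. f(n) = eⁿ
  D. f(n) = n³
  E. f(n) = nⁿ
B < D < C < A < E

Comparing growth rates:
B = log₂(n) is O(log n)
D = n³ is O(n³)
C = eⁿ is O(eⁿ)
A = 4ⁿ is O(4ⁿ)
E = nⁿ is O(nⁿ)

Therefore, the order from slowest to fastest is: B < D < C < A < E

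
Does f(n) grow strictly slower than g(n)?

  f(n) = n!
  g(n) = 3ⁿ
False

f(n) = n! is O(n!), and g(n) = 3ⁿ is O(3ⁿ).
Since O(n!) grows faster than or equal to O(3ⁿ), f(n) = o(g(n)) is false.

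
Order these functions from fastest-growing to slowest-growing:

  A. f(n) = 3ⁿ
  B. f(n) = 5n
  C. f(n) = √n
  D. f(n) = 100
A > B > C > D

Comparing growth rates:
A = 3ⁿ is O(3ⁿ)
B = 5n is O(n)
C = √n is O(√n)
D = 100 is O(1)

Therefore, the order from fastest to slowest is: A > B > C > D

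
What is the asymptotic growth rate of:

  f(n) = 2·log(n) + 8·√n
Θ(√n)

Order the terms by growth rate: 2·log(n) ≺ 8·√n.
The fastest-growing term 8·√n dominates as n → ∞; dropping its constant factor gives Θ(√n).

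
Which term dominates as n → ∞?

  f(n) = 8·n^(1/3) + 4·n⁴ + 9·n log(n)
4·n⁴

Looking at each term:
  - 8·n^(1/3) is O(n^(1/3))
  - 4·n⁴ is O(n⁴)
  - 9·n log(n) is O(n log n)

The term 4·n⁴ (O(n⁴)) grows fastest and dominates all others.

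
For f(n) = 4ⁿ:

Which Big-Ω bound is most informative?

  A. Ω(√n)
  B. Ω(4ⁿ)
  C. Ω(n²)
B

f(n) = 4ⁿ is Ω(4ⁿ).
All listed options are valid Big-Ω bounds (lower bounds),
but Ω(4ⁿ) is the tightest (largest valid bound).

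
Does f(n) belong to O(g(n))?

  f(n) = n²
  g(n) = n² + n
True

f(n) = n² and g(n) = n² + n are both O(n²).
Big-O permits equal growth rates (f ≤ c·g for some c), so f(n) = O(g(n)) is true.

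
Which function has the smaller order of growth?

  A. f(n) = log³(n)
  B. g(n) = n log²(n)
A

f(n) = log³(n) is O(log³ n), while g(n) = n log²(n) is O(n log² n).
Since O(log³ n) grows slower than O(n log² n), f(n) is dominated.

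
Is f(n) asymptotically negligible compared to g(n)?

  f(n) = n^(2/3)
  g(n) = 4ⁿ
True

f(n) = n^(2/3) is O(n^(2/3)), and g(n) = 4ⁿ is O(4ⁿ).
Since O(n^(2/3)) grows strictly slower than O(4ⁿ), f(n) = o(g(n)) is true.
This means lim(n→∞) f(n)/g(n) = 0.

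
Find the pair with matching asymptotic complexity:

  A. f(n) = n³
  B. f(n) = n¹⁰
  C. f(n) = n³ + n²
A and C

Examining each function:
  A. n³ is O(n³)
  B. n¹⁰ is O(n¹⁰)
  C. n³ + n² is O(n³)

Functions A and C both have the same complexity class.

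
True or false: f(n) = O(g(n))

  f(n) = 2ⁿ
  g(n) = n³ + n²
False

f(n) = 2ⁿ is O(2ⁿ), and g(n) = n³ + n² is O(n³).
Since O(2ⁿ) grows faster than O(n³), f(n) = O(g(n)) is false.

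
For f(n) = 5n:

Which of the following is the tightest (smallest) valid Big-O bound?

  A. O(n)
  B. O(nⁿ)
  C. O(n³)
A

f(n) = 5n is O(n).
All listed options are valid Big-O bounds (upper bounds),
but O(n) is the tightest (smallest valid bound).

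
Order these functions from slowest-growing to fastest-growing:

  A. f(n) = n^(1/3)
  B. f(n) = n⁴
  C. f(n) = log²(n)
C < A < B

Comparing growth rates:
C = log²(n) is O(log² n)
A = n^(1/3) is O(n^(1/3))
B = n⁴ is O(n⁴)

Therefore, the order from slowest to fastest is: C < A < B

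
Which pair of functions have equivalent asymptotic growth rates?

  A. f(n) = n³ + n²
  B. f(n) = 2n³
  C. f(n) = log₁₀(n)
A and B

Examining each function:
  A. n³ + n² is O(n³)
  B. 2n³ is O(n³)
  C. log₁₀(n) is O(log n)

Functions A and B both have the same complexity class.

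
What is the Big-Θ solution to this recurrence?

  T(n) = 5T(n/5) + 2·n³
Θ(n³)

Master Theorem: a = 5, b = 5, f(n) = 2·n³.
Compute the critical exponent d = log₅(5) = 1.
Compare f(n) = Θ(n³) against n^d:
  k = 3 > d = 1, so f(n) = Ω(n^(d+ε)) — Case 3.
  Regularity: a·(n/b)^3/n^3 = a/b^3 = 5/125 < 1 ✓.
  The top-level work dominates: T(n) = Θ(f(n)) = Θ(n³).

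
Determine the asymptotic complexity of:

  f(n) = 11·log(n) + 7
O(log n)

The dominant term in 11·log(n) + 7 is 11·log(n), which is Θ(log n).
Lower-order terms (7) are asymptotically negligible.
Constants are absorbed, so the tightest bound is O(log n).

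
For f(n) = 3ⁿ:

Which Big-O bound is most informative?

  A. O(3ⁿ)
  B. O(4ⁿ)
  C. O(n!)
A

f(n) = 3ⁿ is O(3ⁿ).
All listed options are valid Big-O bounds (upper bounds),
but O(3ⁿ) is the tightest (smallest valid bound).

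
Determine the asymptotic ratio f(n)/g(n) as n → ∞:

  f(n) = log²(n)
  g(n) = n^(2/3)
0

Since log²(n) (O(log² n)) grows slower than n^(2/3) (O(n^(2/3))),
the ratio f(n)/g(n) → 0 as n → ∞.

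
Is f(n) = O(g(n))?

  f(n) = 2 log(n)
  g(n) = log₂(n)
True

f(n) = 2 log(n) and g(n) = log₂(n) are both O(log n).
Big-O permits equal growth rates (f ≤ c·g for some c), so f(n) = O(g(n)) is true.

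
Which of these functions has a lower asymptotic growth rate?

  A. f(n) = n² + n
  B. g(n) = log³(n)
B

f(n) = n² + n is O(n²), while g(n) = log³(n) is O(log³ n).
Since O(log³ n) grows slower than O(n²), g(n) is dominated.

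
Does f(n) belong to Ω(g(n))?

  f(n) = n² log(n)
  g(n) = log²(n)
True

f(n) = n² log(n) is O(n² log n), and g(n) = log²(n) is O(log² n).
Since O(n² log n) grows at least as fast as O(log² n), f(n) = Ω(g(n)) is true.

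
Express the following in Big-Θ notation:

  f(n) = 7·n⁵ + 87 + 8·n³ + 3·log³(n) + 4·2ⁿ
Θ(2ⁿ)

Order the terms by growth rate: 87 ≺ 3·log³(n) ≺ 8·n³ ≺ 7·n⁵ ≺ 4·2ⁿ.
The fastest-growing term 4·2ⁿ dominates as n → ∞; dropping its constant factor gives Θ(2ⁿ).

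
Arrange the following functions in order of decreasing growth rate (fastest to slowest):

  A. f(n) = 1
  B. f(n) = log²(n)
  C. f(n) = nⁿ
C > B > A

Comparing growth rates:
C = nⁿ is O(nⁿ)
B = log²(n) is O(log² n)
A = 1 is O(1)

Therefore, the order from fastest to slowest is: C > B > A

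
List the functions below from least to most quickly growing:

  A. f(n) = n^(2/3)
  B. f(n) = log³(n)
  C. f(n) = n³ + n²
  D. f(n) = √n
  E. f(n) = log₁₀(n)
E < B < D < A < C

Comparing growth rates:
E = log₁₀(n) is O(log n)
B = log³(n) is O(log³ n)
D = √n is O(√n)
A = n^(2/3) is O(n^(2/3))
C = n³ + n² is O(n³)

Therefore, the order from slowest to fastest is: E < B < D < A < C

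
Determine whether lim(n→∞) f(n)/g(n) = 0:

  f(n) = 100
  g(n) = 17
False

f(n) = 100 is O(1), and g(n) = 17 is O(1).
Since they have the same growth rate, f(n) = o(g(n)) is false.
(f = o(g) requires f to grow strictly slower, not equal.)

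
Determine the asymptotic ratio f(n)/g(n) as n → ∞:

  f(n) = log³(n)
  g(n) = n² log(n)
0

Since log³(n) (O(log³ n)) grows slower than n² log(n) (O(n² log n)),
the ratio f(n)/g(n) → 0 as n → ∞.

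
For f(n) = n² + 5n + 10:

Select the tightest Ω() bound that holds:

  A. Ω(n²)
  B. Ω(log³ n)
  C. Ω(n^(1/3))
A

f(n) = n² + 5n + 10 is Ω(n²).
All listed options are valid Big-Ω bounds (lower bounds),
but Ω(n²) is the tightest (largest valid bound).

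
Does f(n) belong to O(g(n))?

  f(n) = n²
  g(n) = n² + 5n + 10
True

f(n) = n² and g(n) = n² + 5n + 10 are both O(n²).
Big-O permits equal growth rates (f ≤ c·g for some c), so f(n) = O(g(n)) is true.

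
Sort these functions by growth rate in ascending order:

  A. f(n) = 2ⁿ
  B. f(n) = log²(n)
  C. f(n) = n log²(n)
B < C < A

Comparing growth rates:
B = log²(n) is O(log² n)
C = n log²(n) is O(n log² n)
A = 2ⁿ is O(2ⁿ)

Therefore, the order from slowest to fastest is: B < C < A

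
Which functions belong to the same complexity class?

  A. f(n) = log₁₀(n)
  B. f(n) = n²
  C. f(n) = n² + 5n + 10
B and C

Examining each function:
  A. log₁₀(n) is O(log n)
  B. n² is O(n²)
  C. n² + 5n + 10 is O(n²)

Functions B and C both have the same complexity class.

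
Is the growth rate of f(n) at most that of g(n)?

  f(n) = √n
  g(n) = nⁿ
True

f(n) = √n is O(√n), and g(n) = nⁿ is O(nⁿ).
Since O(√n) ⊆ O(nⁿ) (f grows no faster than g), f(n) = O(g(n)) is true.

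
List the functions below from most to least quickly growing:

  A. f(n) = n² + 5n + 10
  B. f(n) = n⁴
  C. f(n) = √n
B > A > C

Comparing growth rates:
B = n⁴ is O(n⁴)
A = n² + 5n + 10 is O(n²)
C = √n is O(√n)

Therefore, the order from fastest to slowest is: B > A > C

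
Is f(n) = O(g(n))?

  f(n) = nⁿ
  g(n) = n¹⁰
False

f(n) = nⁿ is O(nⁿ), and g(n) = n¹⁰ is O(n¹⁰).
Since O(nⁿ) grows faster than O(n¹⁰), f(n) = O(g(n)) is false.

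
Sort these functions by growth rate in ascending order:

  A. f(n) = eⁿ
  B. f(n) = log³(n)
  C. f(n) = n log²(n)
B < C < A

Comparing growth rates:
B = log³(n) is O(log³ n)
C = n log²(n) is O(n log² n)
A = eⁿ is O(eⁿ)

Therefore, the order from slowest to fastest is: B < C < A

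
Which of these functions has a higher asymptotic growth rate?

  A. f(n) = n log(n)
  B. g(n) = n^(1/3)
A

f(n) = n log(n) is O(n log n), while g(n) = n^(1/3) is O(n^(1/3)).
Since O(n log n) grows faster than O(n^(1/3)), f(n) dominates.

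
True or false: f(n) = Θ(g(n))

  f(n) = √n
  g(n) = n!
False

f(n) = √n is O(√n), and g(n) = n! is O(n!).
Since they have different growth rates, f(n) = Θ(g(n)) is false.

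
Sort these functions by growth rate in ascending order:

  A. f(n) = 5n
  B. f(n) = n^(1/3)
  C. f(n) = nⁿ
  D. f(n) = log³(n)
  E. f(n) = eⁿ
D < B < A < E < C

Comparing growth rates:
D = log³(n) is O(log³ n)
B = n^(1/3) is O(n^(1/3))
A = 5n is O(n)
E = eⁿ is O(eⁿ)
C = nⁿ is O(nⁿ)

Therefore, the order from slowest to fastest is: D < B < A < E < C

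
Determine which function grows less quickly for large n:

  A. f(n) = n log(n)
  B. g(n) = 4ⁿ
A

f(n) = n log(n) is O(n log n), while g(n) = 4ⁿ is O(4ⁿ).
Since O(n log n) grows slower than O(4ⁿ), f(n) is dominated.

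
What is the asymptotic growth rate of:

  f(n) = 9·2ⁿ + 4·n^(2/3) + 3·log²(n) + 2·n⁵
Θ(2ⁿ)

Order the terms by growth rate: 3·log²(n) ≺ 4·n^(2/3) ≺ 2·n⁵ ≺ 9·2ⁿ.
The fastest-growing term 9·2ⁿ dominates as n → ∞; dropping its constant factor gives Θ(2ⁿ).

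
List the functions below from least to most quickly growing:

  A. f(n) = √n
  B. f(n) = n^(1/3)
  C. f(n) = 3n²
B < A < C

Comparing growth rates:
B = n^(1/3) is O(n^(1/3))
A = √n is O(√n)
C = 3n² is O(n²)

Therefore, the order from slowest to fastest is: B < A < C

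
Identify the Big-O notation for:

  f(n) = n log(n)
O(n log n)

The dominant term in n log(n) is n log(n), which is Θ(n log n).
Constants are absorbed, so the tightest bound is O(n log n).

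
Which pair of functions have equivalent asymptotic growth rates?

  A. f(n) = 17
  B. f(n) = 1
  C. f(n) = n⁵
A and B

Examining each function:
  A. 17 is O(1)
  B. 1 is O(1)
  C. n⁵ is O(n⁵)

Functions A and B both have the same complexity class.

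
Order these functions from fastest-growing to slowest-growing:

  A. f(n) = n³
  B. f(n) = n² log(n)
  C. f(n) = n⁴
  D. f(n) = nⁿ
D > C > A > B

Comparing growth rates:
D = nⁿ is O(nⁿ)
C = n⁴ is O(n⁴)
A = n³ is O(n³)
B = n² log(n) is O(n² log n)

Therefore, the order from fastest to slowest is: D > C > A > B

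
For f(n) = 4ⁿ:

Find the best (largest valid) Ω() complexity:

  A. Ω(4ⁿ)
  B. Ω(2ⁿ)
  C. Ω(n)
A

f(n) = 4ⁿ is Ω(4ⁿ).
All listed options are valid Big-Ω bounds (lower bounds),
but Ω(4ⁿ) is the tightest (largest valid bound).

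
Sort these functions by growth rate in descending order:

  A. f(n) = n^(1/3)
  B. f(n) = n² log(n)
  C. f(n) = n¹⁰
C > B > A

Comparing growth rates:
C = n¹⁰ is O(n¹⁰)
B = n² log(n) is O(n² log n)
A = n^(1/3) is O(n^(1/3))

Therefore, the order from fastest to slowest is: C > B > A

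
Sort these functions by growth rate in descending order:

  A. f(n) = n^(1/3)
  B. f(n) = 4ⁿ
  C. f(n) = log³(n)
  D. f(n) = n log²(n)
B > D > A > C

Comparing growth rates:
B = 4ⁿ is O(4ⁿ)
D = n log²(n) is O(n log² n)
A = n^(1/3) is O(n^(1/3))
C = log³(n) is O(log³ n)

Therefore, the order from fastest to slowest is: B > D > A > C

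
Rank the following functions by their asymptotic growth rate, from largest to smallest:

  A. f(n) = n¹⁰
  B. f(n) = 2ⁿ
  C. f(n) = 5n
B > A > C

Comparing growth rates:
B = 2ⁿ is O(2ⁿ)
A = n¹⁰ is O(n¹⁰)
C = 5n is O(n)

Therefore, the order from fastest to slowest is: B > A > C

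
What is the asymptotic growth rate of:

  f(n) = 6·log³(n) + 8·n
Θ(n)

Order the terms by growth rate: 6·log³(n) ≺ 8·n.
The fastest-growing term 8·n dominates as n → ∞; dropping its constant factor gives Θ(n).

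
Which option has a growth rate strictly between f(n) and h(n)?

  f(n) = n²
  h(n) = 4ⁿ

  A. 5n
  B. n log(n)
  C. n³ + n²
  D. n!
C

We need g(n) with n² = o(g(n)) and g(n) = o(4ⁿ), i.e. O(n²) ≺ g ≺ O(4ⁿ).
Check each option:
  A. 5n — O(n) does not grow strictly faster than f(n)
  B. n log(n) — O(n log n) does not grow strictly faster than f(n)
  C. n³ + n² — O(n³) is strictly between O(n²) and O(4ⁿ) ✓
  D. n! — O(n!) does not grow strictly slower than h(n)

Only option C (n³ + n²) lies strictly between.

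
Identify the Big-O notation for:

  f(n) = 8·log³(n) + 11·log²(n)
O(log³ n)

The dominant term in 8·log³(n) + 11·log²(n) is 8·log³(n), which is Θ(log³ n).
Lower-order terms (11·log²(n)) are asymptotically negligible.
Constants are absorbed, so the tightest bound is O(log³ n).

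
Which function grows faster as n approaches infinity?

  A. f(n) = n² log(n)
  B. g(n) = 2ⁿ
B

f(n) = n² log(n) is O(n² log n), while g(n) = 2ⁿ is O(2ⁿ).
Since O(2ⁿ) grows faster than O(n² log n), g(n) dominates.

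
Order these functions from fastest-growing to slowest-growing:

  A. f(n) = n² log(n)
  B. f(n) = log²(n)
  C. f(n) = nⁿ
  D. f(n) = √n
C > A > D > B

Comparing growth rates:
C = nⁿ is O(nⁿ)
A = n² log(n) is O(n² log n)
D = √n is O(√n)
B = log²(n) is O(log² n)

Therefore, the order from fastest to slowest is: C > A > D > B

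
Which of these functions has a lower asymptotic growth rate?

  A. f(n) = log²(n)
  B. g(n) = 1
B

f(n) = log²(n) is O(log² n), while g(n) = 1 is O(1).
Since O(1) grows slower than O(log² n), g(n) is dominated.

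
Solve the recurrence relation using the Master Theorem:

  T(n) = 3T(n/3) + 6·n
Θ(n log n)

Master Theorem: a = 3, b = 3, f(n) = 6·n.
Compute the critical exponent d = log₃(3) = 1.
Compare f(n) = Θ(n) against n^d:
  k = 1 = d, so f(n) = Θ(n^d) — Case 2.
  Work is balanced across levels: T(n) = Θ(n^d log n) = Θ(n log n).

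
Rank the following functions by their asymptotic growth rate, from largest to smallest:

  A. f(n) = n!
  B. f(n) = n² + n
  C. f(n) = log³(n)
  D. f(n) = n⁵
A > D > B > C

Comparing growth rates:
A = n! is O(n!)
D = n⁵ is O(n⁵)
B = n² + n is O(n²)
C = log³(n) is O(log³ n)

Therefore, the order from fastest to slowest is: A > D > B > C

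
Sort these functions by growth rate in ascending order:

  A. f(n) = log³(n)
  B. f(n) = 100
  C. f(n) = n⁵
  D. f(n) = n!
B < A < C < D

Comparing growth rates:
B = 100 is O(1)
A = log³(n) is O(log³ n)
C = n⁵ is O(n⁵)
D = n! is O(n!)

Therefore, the order from slowest to fastest is: B < A < C < D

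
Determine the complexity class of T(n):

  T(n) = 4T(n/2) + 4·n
Θ(n²)

Master Theorem: a = 4, b = 2, f(n) = 4·n.
Compute the critical exponent d = log₂(4) = 2.
Compare f(n) = Θ(n) against n^d:
  k = 1 < d = 2, so f(n) = O(n^(d-ε)) — Case 1.
  The recursion cost dominates: T(n) = Θ(n^d) = Θ(n²).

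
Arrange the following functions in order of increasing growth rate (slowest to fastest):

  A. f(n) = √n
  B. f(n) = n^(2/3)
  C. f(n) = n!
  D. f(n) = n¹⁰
A < B < D < C

Comparing growth rates:
A = √n is O(√n)
B = n^(2/3) is O(n^(2/3))
D = n¹⁰ is O(n¹⁰)
C = n! is O(n!)

Therefore, the order from slowest to fastest is: A < B < D < C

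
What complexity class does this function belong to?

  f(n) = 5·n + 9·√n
O(n)

The dominant term in 5·n + 9·√n is 5·n, which is Θ(n).
Lower-order terms (9·√n) are asymptotically negligible.
Constants are absorbed, so the tightest bound is O(n).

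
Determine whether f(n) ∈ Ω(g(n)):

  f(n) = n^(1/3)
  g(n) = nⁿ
False

f(n) = n^(1/3) is O(n^(1/3)), and g(n) = nⁿ is O(nⁿ).
Since O(n^(1/3)) grows slower than O(nⁿ), f(n) = Ω(g(n)) is false.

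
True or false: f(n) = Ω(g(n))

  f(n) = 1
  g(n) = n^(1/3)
False

f(n) = 1 is O(1), and g(n) = n^(1/3) is O(n^(1/3)).
Since O(1) grows slower than O(n^(1/3)), f(n) = Ω(g(n)) is false.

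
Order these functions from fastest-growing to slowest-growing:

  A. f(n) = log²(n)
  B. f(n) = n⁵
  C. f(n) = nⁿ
C > B > A

Comparing growth rates:
C = nⁿ is O(nⁿ)
B = n⁵ is O(n⁵)
A = log²(n) is O(log² n)

Therefore, the order from fastest to slowest is: C > B > A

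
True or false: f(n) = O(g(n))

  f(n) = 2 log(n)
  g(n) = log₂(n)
True

f(n) = 2 log(n) and g(n) = log₂(n) are both O(log n).
Big-O permits equal growth rates (f ≤ c·g for some c), so f(n) = O(g(n)) is true.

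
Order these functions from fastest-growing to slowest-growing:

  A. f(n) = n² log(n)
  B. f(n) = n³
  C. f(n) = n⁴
C > B > A

Comparing growth rates:
C = n⁴ is O(n⁴)
B = n³ is O(n³)
A = n² log(n) is O(n² log n)

Therefore, the order from fastest to slowest is: C > B > A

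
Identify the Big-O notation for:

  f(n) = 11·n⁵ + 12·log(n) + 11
O(n⁵)

The dominant term in 11·n⁵ + 12·log(n) + 11 is 11·n⁵, which is Θ(n⁵).
Lower-order terms (12·log(n), 11) are asymptotically negligible.
Constants are absorbed, so the tightest bound is O(n⁵).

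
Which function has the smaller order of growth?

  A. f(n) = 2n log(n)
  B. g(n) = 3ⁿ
A

f(n) = 2n log(n) is O(n log n), while g(n) = 3ⁿ is O(3ⁿ).
Since O(n log n) grows slower than O(3ⁿ), f(n) is dominated.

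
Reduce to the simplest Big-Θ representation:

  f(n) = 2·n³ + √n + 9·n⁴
Θ(n⁴)

Order the terms by growth rate: √n ≺ 2·n³ ≺ 9·n⁴.
The fastest-growing term 9·n⁴ dominates as n → ∞; dropping its constant factor gives Θ(n⁴).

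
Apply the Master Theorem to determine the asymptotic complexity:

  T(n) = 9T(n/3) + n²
Θ(n² log n)

Master Theorem: a = 9, b = 3, f(n) = n².
Compute the critical exponent d = log₃(9) = 2.
Compare f(n) = Θ(n²) against n^d:
  k = 2 = d, so f(n) = Θ(n^d) — Case 2.
  Work is balanced across levels: T(n) = Θ(n^d log n) = Θ(n² log n).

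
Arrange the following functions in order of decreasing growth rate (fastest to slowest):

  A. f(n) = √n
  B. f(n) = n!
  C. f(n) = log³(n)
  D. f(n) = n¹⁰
B > D > A > C

Comparing growth rates:
B = n! is O(n!)
D = n¹⁰ is O(n¹⁰)
A = √n is O(√n)
C = log³(n) is O(log³ n)

Therefore, the order from fastest to slowest is: B > D > A > C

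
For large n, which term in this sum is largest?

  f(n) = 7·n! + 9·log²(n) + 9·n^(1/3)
7·n!

Looking at each term:
  - 7·n! is O(n!)
  - 9·log²(n) is O(log² n)
  - 9·n^(1/3) is O(n^(1/3))

The term 7·n! (O(n!)) grows fastest and dominates all others.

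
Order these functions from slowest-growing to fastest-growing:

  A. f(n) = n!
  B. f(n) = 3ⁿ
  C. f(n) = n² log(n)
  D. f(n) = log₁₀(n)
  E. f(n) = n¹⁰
D < C < E < B < A

Comparing growth rates:
D = log₁₀(n) is O(log n)
C = n² log(n) is O(n² log n)
E = n¹⁰ is O(n¹⁰)
B = 3ⁿ is O(3ⁿ)
A = n! is O(n!)

Therefore, the order from slowest to fastest is: D < C < E < B < A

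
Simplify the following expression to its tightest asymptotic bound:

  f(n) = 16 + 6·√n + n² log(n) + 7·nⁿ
Θ(nⁿ)

Order the terms by growth rate: 16 ≺ 6·√n ≺ n² log(n) ≺ 7·nⁿ.
The fastest-growing term 7·nⁿ dominates as n → ∞; dropping its constant factor gives Θ(nⁿ).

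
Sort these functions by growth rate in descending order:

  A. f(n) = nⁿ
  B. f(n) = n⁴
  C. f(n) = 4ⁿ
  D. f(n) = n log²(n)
A > C > B > D

Comparing growth rates:
A = nⁿ is O(nⁿ)
C = 4ⁿ is O(4ⁿ)
B = n⁴ is O(n⁴)
D = n log²(n) is O(n log² n)

Therefore, the order from fastest to slowest is: A > C > B > D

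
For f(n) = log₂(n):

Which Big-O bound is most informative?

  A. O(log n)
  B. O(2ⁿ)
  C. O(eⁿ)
A

f(n) = log₂(n) is O(log n).
All listed options are valid Big-O bounds (upper bounds),
but O(log n) is the tightest (smallest valid bound).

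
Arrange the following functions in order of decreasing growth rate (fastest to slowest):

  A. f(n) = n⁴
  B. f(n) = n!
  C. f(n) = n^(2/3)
B > A > C

Comparing growth rates:
B = n! is O(n!)
A = n⁴ is O(n⁴)
C = n^(2/3) is O(n^(2/3))

Therefore, the order from fastest to slowest is: B > A > C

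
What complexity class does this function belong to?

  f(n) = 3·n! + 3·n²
O(n!)

The dominant term in 3·n! + 3·n² is 3·n!, which is Θ(n!).
Lower-order terms (3·n²) are asymptotically negligible.
Constants are absorbed, so the tightest bound is O(n!).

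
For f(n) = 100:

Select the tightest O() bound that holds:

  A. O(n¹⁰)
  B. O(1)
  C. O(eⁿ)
B

f(n) = 100 is O(1).
All listed options are valid Big-O bounds (upper bounds),
but O(1) is the tightest (smallest valid bound).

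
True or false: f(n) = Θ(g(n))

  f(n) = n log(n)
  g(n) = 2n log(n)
True

f(n) = n log(n) and g(n) = 2n log(n) are both O(n log n).
Since they have the same asymptotic growth rate, f(n) = Θ(g(n)) is true.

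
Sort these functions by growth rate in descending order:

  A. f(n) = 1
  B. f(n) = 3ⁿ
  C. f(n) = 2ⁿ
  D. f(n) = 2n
B > C > D > A

Comparing growth rates:
B = 3ⁿ is O(3ⁿ)
C = 2ⁿ is O(2ⁿ)
D = 2n is O(n)
A = 1 is O(1)

Therefore, the order from fastest to slowest is: B > C > D > A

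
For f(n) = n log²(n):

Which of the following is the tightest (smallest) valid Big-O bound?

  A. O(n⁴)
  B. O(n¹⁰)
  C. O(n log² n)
C

f(n) = n log²(n) is O(n log² n).
All listed options are valid Big-O bounds (upper bounds),
but O(n log² n) is the tightest (smallest valid bound).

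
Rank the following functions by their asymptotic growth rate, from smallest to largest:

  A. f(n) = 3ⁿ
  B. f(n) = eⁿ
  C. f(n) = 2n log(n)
C < B < A

Comparing growth rates:
C = 2n log(n) is O(n log n)
B = eⁿ is O(eⁿ)
A = 3ⁿ is O(3ⁿ)

Therefore, the order from slowest to fastest is: C < B < A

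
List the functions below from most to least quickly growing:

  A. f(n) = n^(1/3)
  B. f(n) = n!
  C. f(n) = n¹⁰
B > C > A

Comparing growth rates:
B = n! is O(n!)
C = n¹⁰ is O(n¹⁰)
A = n^(1/3) is O(n^(1/3))

Therefore, the order from fastest to slowest is: B > C > A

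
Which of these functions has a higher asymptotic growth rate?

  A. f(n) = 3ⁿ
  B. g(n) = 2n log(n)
A

f(n) = 3ⁿ is O(3ⁿ), while g(n) = 2n log(n) is O(n log n).
Since O(3ⁿ) grows faster than O(n log n), f(n) dominates.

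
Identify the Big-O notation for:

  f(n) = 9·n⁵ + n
O(n⁵)

The dominant term in 9·n⁵ + n is 9·n⁵, which is Θ(n⁵).
Lower-order terms (n) are asymptotically negligible.
Constants are absorbed, so the tightest bound is O(n⁵).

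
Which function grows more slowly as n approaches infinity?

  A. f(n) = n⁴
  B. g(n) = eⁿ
A

f(n) = n⁴ is O(n⁴), while g(n) = eⁿ is O(eⁿ).
Since O(n⁴) grows slower than O(eⁿ), f(n) is dominated.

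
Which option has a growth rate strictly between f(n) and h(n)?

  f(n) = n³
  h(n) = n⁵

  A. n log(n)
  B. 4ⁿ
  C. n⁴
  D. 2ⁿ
C

We need g(n) with n³ = o(g(n)) and g(n) = o(n⁵), i.e. O(n³) ≺ g ≺ O(n⁵).
Check each option:
  A. n log(n) — O(n log n) does not grow strictly faster than f(n)
  B. 4ⁿ — O(4ⁿ) does not grow strictly slower than h(n)
  C. n⁴ — O(n⁴) is strictly between O(n³) and O(n⁵) ✓
  D. 2ⁿ — O(2ⁿ) does not grow strictly slower than h(n)

Only option C (n⁴) lies strictly between.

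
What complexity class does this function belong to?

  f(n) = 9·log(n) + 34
O(log n)

The dominant term in 9·log(n) + 34 is 9·log(n), which is Θ(log n).
Lower-order terms (34) are asymptotically negligible.
Constants are absorbed, so the tightest bound is O(log n).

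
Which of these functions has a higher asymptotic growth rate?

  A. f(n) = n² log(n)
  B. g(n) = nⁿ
B

f(n) = n² log(n) is O(n² log n), while g(n) = nⁿ is O(nⁿ).
Since O(nⁿ) grows faster than O(n² log n), g(n) dominates.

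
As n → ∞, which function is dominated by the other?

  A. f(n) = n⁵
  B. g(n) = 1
B

f(n) = n⁵ is O(n⁵), while g(n) = 1 is O(1).
Since O(1) grows slower than O(n⁵), g(n) is dominated.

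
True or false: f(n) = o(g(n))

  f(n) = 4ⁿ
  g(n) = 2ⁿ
False

f(n) = 4ⁿ is O(4ⁿ), and g(n) = 2ⁿ is O(2ⁿ).
Since O(4ⁿ) grows faster than or equal to O(2ⁿ), f(n) = o(g(n)) is false.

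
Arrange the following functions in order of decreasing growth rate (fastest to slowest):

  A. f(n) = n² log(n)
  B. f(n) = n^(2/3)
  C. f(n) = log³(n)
A > B > C

Comparing growth rates:
A = n² log(n) is O(n² log n)
B = n^(2/3) is O(n^(2/3))
C = log³(n) is O(log³ n)

Therefore, the order from fastest to slowest is: A > B > C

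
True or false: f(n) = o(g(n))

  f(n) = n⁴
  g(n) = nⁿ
True

f(n) = n⁴ is O(n⁴), and g(n) = nⁿ is O(nⁿ).
Since O(n⁴) grows strictly slower than O(nⁿ), f(n) = o(g(n)) is true.
This means lim(n→∞) f(n)/g(n) = 0.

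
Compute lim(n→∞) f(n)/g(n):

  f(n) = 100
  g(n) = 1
100

Since 100 and 1 have the same growth rate (O(1)),
the ratio converges to a constant: 100.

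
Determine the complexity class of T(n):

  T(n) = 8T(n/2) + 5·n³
Θ(n³ log n)

Master Theorem: a = 8, b = 2, f(n) = 5·n³.
Compute the critical exponent d = log₂(8) = 3.
Compare f(n) = Θ(n³) against n^d:
  k = 3 = d, so f(n) = Θ(n^d) — Case 2.
  Work is balanced across levels: T(n) = Θ(n^d log n) = Θ(n³ log n).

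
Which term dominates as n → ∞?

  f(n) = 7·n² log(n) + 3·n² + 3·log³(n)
7·n² log(n)

Looking at each term:
  - 7·n² log(n) is O(n² log n)
  - 3·n² is O(n²)
  - 3·log³(n) is O(log³ n)

The term 7·n² log(n) (O(n² log n)) grows fastest and dominates all others.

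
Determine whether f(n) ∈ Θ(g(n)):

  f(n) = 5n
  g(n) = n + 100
True

f(n) = 5n and g(n) = n + 100 are both O(n).
Since they have the same asymptotic growth rate, f(n) = Θ(g(n)) is true.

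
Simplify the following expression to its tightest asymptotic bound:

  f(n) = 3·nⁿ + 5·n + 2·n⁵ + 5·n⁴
Θ(nⁿ)

Order the terms by growth rate: 5·n ≺ 5·n⁴ ≺ 2·n⁵ ≺ 3·nⁿ.
The fastest-growing term 3·nⁿ dominates as n → ∞; dropping its constant factor gives Θ(nⁿ).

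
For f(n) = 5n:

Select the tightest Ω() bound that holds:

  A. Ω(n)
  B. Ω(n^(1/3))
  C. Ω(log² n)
A

f(n) = 5n is Ω(n).
All listed options are valid Big-Ω bounds (lower bounds),
but Ω(n) is the tightest (largest valid bound).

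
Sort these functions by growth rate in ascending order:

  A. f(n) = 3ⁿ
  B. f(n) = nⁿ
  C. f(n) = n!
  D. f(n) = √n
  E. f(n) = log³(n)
E < D < A < C < B

Comparing growth rates:
E = log³(n) is O(log³ n)
D = √n is O(√n)
A = 3ⁿ is O(3ⁿ)
C = n! is O(n!)
B = nⁿ is O(nⁿ)

Therefore, the order from slowest to fastest is: E < D < A < C < B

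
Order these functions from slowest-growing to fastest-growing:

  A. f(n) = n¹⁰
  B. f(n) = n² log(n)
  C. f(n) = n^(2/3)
C < B < A

Comparing growth rates:
C = n^(2/3) is O(n^(2/3))
B = n² log(n) is O(n² log n)
A = n¹⁰ is O(n¹⁰)

Therefore, the order from slowest to fastest is: C < B < A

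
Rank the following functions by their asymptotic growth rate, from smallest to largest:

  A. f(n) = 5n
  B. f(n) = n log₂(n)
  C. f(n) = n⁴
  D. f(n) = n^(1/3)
D < A < B < C

Comparing growth rates:
D = n^(1/3) is O(n^(1/3))
A = 5n is O(n)
B = n log₂(n) is O(n log n)
C = n⁴ is O(n⁴)

Therefore, the order from slowest to fastest is: D < A < B < C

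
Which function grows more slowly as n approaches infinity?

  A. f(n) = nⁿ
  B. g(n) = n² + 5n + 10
B

f(n) = nⁿ is O(nⁿ), while g(n) = n² + 5n + 10 is O(n²).
Since O(n²) grows slower than O(nⁿ), g(n) is dominated.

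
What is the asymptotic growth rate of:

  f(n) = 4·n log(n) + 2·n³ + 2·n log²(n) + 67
Θ(n³)

Order the terms by growth rate: 67 ≺ 4·n log(n) ≺ 2·n log²(n) ≺ 2·n³.
The fastest-growing term 2·n³ dominates as n → ∞; dropping its constant factor gives Θ(n³).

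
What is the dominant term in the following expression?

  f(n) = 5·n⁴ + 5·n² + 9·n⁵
9·n⁵

Looking at each term:
  - 5·n⁴ is O(n⁴)
  - 5·n² is O(n²)
  - 9·n⁵ is O(n⁵)

The term 9·n⁵ (O(n⁵)) grows fastest and dominates all others.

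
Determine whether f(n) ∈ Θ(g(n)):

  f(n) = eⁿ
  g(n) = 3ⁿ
False

f(n) = eⁿ is O(eⁿ), and g(n) = 3ⁿ is O(3ⁿ).
Since they have different growth rates, f(n) = Θ(g(n)) is false.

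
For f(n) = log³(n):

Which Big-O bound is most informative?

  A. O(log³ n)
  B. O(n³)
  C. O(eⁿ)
A

f(n) = log³(n) is O(log³ n).
All listed options are valid Big-O bounds (upper bounds),
but O(log³ n) is the tightest (smallest valid bound).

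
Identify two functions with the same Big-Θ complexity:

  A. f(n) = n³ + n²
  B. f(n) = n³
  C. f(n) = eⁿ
A and B

Examining each function:
  A. n³ + n² is O(n³)
  B. n³ is O(n³)
  C. eⁿ is O(eⁿ)

Functions A and B both have the same complexity class.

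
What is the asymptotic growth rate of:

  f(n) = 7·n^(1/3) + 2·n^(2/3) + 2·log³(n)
Θ(n^(2/3))

Order the terms by growth rate: 2·log³(n) ≺ 7·n^(1/3) ≺ 2·n^(2/3).
The fastest-growing term 2·n^(2/3) dominates as n → ∞; dropping its constant factor gives Θ(n^(2/3)).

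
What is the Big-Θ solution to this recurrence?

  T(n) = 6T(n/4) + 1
Θ(n^log₄(6))

Master Theorem: a = 6, b = 4, f(n) = 1.
Compute the critical exponent d = log₄(6) = 1.292.
Compare f(n) = Θ(1) against n^d:
  k = 0 < d = 1.292, so f(n) = O(n^(d-ε)) — Case 1.
  The recursion cost dominates: T(n) = Θ(n^d) = Θ(n^log₄(6)).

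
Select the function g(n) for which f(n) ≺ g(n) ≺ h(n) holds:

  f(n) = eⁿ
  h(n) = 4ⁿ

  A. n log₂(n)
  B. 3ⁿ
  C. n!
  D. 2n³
B

We need g(n) with eⁿ = o(g(n)) and g(n) = o(4ⁿ), i.e. O(eⁿ) ≺ g ≺ O(4ⁿ).
Check each option:
  A. n log₂(n) — O(n log n) does not grow strictly faster than f(n)
  B. 3ⁿ — O(3ⁿ) is strictly between O(eⁿ) and O(4ⁿ) ✓
  C. n! — O(n!) does not grow strictly slower than h(n)
  D. 2n³ — O(n³) does not grow strictly faster than f(n)

Only option B (3ⁿ) lies strictly between.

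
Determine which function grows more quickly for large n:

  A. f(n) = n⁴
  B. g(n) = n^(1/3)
A

f(n) = n⁴ is O(n⁴), while g(n) = n^(1/3) is O(n^(1/3)).
Since O(n⁴) grows faster than O(n^(1/3)), f(n) dominates.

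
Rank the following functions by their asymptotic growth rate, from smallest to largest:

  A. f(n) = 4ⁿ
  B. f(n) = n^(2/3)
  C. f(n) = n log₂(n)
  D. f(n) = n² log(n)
B < C < D < A

Comparing growth rates:
B = n^(2/3) is O(n^(2/3))
C = n log₂(n) is O(n log n)
D = n² log(n) is O(n² log n)
A = 4ⁿ is O(4ⁿ)

Therefore, the order from slowest to fastest is: B < C < D < A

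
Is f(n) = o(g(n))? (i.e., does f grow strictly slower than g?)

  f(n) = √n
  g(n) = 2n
True

f(n) = √n is O(√n), and g(n) = 2n is O(n).
Since O(√n) grows strictly slower than O(n), f(n) = o(g(n)) is true.
This means lim(n→∞) f(n)/g(n) = 0.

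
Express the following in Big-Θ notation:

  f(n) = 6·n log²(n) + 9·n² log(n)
Θ(n² log n)

Order the terms by growth rate: 6·n log²(n) ≺ 9·n² log(n).
The fastest-growing term 9·n² log(n) dominates as n → ∞; dropping its constant factor gives Θ(n² log n).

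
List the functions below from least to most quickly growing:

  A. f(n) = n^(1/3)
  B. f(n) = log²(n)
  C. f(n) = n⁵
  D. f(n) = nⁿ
B < A < C < D

Comparing growth rates:
B = log²(n) is O(log² n)
A = n^(1/3) is O(n^(1/3))
C = n⁵ is O(n⁵)
D = nⁿ is O(nⁿ)

Therefore, the order from slowest to fastest is: B < A < C < D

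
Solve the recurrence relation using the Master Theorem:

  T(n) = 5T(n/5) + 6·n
Θ(n log n)

Master Theorem: a = 5, b = 5, f(n) = 6·n.
Compute the critical exponent d = log₅(5) = 1.
Compare f(n) = Θ(n) against n^d:
  k = 1 = d, so f(n) = Θ(n^d) — Case 2.
  Work is balanced across levels: T(n) = Θ(n^d log n) = Θ(n log n).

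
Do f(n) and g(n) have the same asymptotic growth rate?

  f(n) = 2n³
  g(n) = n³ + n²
True

f(n) = 2n³ and g(n) = n³ + n² are both O(n³).
Since they have the same asymptotic growth rate, f(n) = Θ(g(n)) is true.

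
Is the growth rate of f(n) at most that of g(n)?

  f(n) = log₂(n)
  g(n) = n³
True

f(n) = log₂(n) is O(log n), and g(n) = n³ is O(n³).
Since O(log n) ⊆ O(n³) (f grows no faster than g), f(n) = O(g(n)) is true.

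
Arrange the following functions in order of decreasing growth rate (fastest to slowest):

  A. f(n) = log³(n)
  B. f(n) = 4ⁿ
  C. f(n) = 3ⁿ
B > C > A

Comparing growth rates:
B = 4ⁿ is O(4ⁿ)
C = 3ⁿ is O(3ⁿ)
A = log³(n) is O(log³ n)

Therefore, the order from fastest to slowest is: B > C > A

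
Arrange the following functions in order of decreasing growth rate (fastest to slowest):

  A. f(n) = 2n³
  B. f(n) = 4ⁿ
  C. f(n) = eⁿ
B > C > A

Comparing growth rates:
B = 4ⁿ is O(4ⁿ)
C = eⁿ is O(eⁿ)
A = 2n³ is O(n³)

Therefore, the order from fastest to slowest is: B > C > A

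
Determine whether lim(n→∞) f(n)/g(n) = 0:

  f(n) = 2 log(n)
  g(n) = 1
False

f(n) = 2 log(n) is O(log n), and g(n) = 1 is O(1).
Since O(log n) grows faster than or equal to O(1), f(n) = o(g(n)) is false.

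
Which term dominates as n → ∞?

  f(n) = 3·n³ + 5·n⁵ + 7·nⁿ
7·nⁿ

Looking at each term:
  - 3·n³ is O(n³)
  - 5·n⁵ is O(n⁵)
  - 7·nⁿ is O(nⁿ)

The term 7·nⁿ (O(nⁿ)) grows fastest and dominates all others.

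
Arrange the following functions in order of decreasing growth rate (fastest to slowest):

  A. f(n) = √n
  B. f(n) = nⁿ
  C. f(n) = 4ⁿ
B > C > A

Comparing growth rates:
B = nⁿ is O(nⁿ)
C = 4ⁿ is O(4ⁿ)
A = √n is O(√n)

Therefore, the order from fastest to slowest is: B > C > A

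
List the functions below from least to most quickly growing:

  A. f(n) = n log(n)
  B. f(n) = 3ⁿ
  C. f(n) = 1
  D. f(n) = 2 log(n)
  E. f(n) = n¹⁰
C < D < A < E < B

Comparing growth rates:
C = 1 is O(1)
D = 2 log(n) is O(log n)
A = n log(n) is O(n log n)
E = n¹⁰ is O(n¹⁰)
B = 3ⁿ is O(3ⁿ)

Therefore, the order from slowest to fastest is: C < D < A < E < B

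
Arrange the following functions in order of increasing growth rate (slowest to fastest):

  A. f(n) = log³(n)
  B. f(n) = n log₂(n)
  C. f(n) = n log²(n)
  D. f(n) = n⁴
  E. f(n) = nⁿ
A < B < C < D < E

Comparing growth rates:
A = log³(n) is O(log³ n)
B = n log₂(n) is O(n log n)
C = n log²(n) is O(n log² n)
D = n⁴ is O(n⁴)
E = nⁿ is O(nⁿ)

Therefore, the order from slowest to fastest is: A < B < C < D < E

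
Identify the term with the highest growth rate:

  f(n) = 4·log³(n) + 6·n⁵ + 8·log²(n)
6·n⁵

Looking at each term:
  - 4·log³(n) is O(log³ n)
  - 6·n⁵ is O(n⁵)
  - 8·log²(n) is O(log² n)

The term 6·n⁵ (O(n⁵)) grows fastest and dominates all others.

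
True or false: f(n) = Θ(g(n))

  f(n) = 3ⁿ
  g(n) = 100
False

f(n) = 3ⁿ is O(3ⁿ), and g(n) = 100 is O(1).
Since they have different growth rates, f(n) = Θ(g(n)) is false.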